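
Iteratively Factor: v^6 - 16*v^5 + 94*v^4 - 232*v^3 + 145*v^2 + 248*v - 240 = (v + 1)*(v^5 - 17*v^4 + 111*v^3 - 343*v^2 + 488*v - 240) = (v - 4)*(v + 1)*(v^4 - 13*v^3 + 59*v^2 - 107*v + 60) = (v - 4)*(v - 3)*(v + 1)*(v^3 - 10*v^2 + 29*v - 20) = (v - 5)*(v - 4)*(v - 3)*(v + 1)*(v^2 - 5*v + 4) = (v - 5)*(v - 4)^2*(v - 3)*(v + 1)*(v - 1)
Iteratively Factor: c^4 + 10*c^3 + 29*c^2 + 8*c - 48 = (c + 4)*(c^3 + 6*c^2 + 5*c - 12) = (c - 1)*(c + 4)*(c^2 + 7*c + 12) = (c - 1)*(c + 3)*(c + 4)*(c + 4)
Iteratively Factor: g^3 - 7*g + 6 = (g - 1)*(g^2 + g - 6) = (g - 2)*(g - 1)*(g + 3)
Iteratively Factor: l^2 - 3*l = (l - 3)*(l)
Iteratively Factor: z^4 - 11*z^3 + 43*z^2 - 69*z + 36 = (z - 3)*(z^3 - 8*z^2 + 19*z - 12) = (z - 3)^2*(z^2 - 5*z + 4) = (z - 4)*(z - 3)^2*(z - 1)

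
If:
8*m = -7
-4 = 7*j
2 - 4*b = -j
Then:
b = 5/14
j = -4/7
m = -7/8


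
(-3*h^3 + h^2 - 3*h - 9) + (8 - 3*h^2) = -3*h^3 - 2*h^2 - 3*h - 1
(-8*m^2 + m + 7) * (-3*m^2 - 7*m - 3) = 24*m^4 + 53*m^3 - 4*m^2 - 52*m - 21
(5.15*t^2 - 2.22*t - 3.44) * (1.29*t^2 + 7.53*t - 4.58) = 6.6435*t^4 + 35.9157*t^3 - 44.7412*t^2 - 15.7356*t + 15.7552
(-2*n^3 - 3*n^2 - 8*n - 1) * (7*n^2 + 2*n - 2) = -14*n^5 - 25*n^4 - 58*n^3 - 17*n^2 + 14*n + 2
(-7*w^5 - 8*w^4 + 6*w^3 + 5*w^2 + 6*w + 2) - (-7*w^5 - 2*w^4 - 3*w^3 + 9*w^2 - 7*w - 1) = -6*w^4 + 9*w^3 - 4*w^2 + 13*w + 3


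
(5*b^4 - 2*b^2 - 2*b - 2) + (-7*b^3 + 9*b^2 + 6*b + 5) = 5*b^4 - 7*b^3 + 7*b^2 + 4*b + 3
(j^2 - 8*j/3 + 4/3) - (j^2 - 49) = 151/3 - 8*j/3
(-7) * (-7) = 49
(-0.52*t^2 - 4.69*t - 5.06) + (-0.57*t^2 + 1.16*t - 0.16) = -1.09*t^2 - 3.53*t - 5.22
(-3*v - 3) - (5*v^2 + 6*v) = -5*v^2 - 9*v - 3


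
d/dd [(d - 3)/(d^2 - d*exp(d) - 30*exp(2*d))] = (d^2 - d*exp(d) + (d - 3)*(d*exp(d) - 2*d + 60*exp(2*d) + exp(d)) - 30*exp(2*d))/(-d^2 + d*exp(d) + 30*exp(2*d))^2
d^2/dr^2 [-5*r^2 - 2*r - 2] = -10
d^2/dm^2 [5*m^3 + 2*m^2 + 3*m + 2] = 30*m + 4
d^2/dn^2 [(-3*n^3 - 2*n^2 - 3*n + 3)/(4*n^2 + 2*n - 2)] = (-17*n^3 + 33*n^2 - 9*n + 4)/(8*n^6 + 12*n^5 - 6*n^4 - 11*n^3 + 3*n^2 + 3*n - 1)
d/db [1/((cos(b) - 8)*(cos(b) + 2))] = 2*(cos(b) - 3)*sin(b)/((cos(b) - 8)^2*(cos(b) + 2)^2)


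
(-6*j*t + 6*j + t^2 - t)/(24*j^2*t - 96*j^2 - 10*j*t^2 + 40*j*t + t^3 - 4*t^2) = (t - 1)/(-4*j*t + 16*j + t^2 - 4*t)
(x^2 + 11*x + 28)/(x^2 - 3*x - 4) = (x^2 + 11*x + 28)/(x^2 - 3*x - 4)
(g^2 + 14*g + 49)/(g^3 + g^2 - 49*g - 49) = (g + 7)/(g^2 - 6*g - 7)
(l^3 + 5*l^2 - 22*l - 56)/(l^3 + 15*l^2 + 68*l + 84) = (l - 4)/(l + 6)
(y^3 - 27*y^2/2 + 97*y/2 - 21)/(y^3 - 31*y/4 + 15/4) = 2*(y^2 - 13*y + 42)/(2*y^2 + y - 15)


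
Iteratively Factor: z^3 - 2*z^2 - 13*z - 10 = (z + 2)*(z^2 - 4*z - 5) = (z + 1)*(z + 2)*(z - 5)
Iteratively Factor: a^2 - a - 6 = (a + 2)*(a - 3)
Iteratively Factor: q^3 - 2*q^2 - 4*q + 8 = (q + 2)*(q^2 - 4*q + 4) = (q - 2)*(q + 2)*(q - 2)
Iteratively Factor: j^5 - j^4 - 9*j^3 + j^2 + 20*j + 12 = (j - 3)*(j^4 + 2*j^3 - 3*j^2 - 8*j - 4) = (j - 3)*(j - 2)*(j^3 + 4*j^2 + 5*j + 2) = (j - 3)*(j - 2)*(j + 2)*(j^2 + 2*j + 1) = (j - 3)*(j - 2)*(j + 1)*(j + 2)*(j + 1)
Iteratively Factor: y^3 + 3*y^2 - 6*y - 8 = (y + 4)*(y^2 - y - 2) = (y + 1)*(y + 4)*(y - 2)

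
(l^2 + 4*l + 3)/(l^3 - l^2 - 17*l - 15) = 1/(l - 5)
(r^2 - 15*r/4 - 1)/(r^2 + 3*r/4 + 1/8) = 2*(r - 4)/(2*r + 1)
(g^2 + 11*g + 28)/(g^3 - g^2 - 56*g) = (g + 4)/(g*(g - 8))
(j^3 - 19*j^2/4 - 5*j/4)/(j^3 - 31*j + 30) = j*(4*j + 1)/(4*(j^2 + 5*j - 6))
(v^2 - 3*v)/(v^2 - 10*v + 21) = v/(v - 7)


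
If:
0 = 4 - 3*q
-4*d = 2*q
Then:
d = -2/3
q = 4/3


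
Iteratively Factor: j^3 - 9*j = (j)*(j^2 - 9) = j*(j + 3)*(j - 3)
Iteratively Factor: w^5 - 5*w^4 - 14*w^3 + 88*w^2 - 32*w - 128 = (w - 4)*(w^4 - w^3 - 18*w^2 + 16*w + 32) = (w - 4)^2*(w^3 + 3*w^2 - 6*w - 8) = (w - 4)^2*(w + 1)*(w^2 + 2*w - 8) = (w - 4)^2*(w - 2)*(w + 1)*(w + 4)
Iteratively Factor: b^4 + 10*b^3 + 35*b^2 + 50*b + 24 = (b + 3)*(b^3 + 7*b^2 + 14*b + 8) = (b + 1)*(b + 3)*(b^2 + 6*b + 8) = (b + 1)*(b + 3)*(b + 4)*(b + 2)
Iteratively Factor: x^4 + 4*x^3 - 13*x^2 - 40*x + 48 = (x + 4)*(x^3 - 13*x + 12) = (x - 3)*(x + 4)*(x^2 + 3*x - 4) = (x - 3)*(x + 4)^2*(x - 1)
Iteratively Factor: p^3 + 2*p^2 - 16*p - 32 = (p + 4)*(p^2 - 2*p - 8) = (p + 2)*(p + 4)*(p - 4)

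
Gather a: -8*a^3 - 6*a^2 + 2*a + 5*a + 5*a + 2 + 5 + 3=-8*a^3 - 6*a^2 + 12*a + 10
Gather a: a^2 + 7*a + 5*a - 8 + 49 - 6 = a^2 + 12*a + 35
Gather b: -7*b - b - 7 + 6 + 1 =-8*b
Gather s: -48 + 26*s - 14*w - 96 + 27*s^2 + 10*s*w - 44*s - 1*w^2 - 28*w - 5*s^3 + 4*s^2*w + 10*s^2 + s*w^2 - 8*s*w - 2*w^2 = -5*s^3 + s^2*(4*w + 37) + s*(w^2 + 2*w - 18) - 3*w^2 - 42*w - 144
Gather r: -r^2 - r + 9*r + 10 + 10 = -r^2 + 8*r + 20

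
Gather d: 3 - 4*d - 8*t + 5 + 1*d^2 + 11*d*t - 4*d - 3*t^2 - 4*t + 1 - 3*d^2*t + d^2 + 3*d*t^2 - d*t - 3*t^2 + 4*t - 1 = d^2*(2 - 3*t) + d*(3*t^2 + 10*t - 8) - 6*t^2 - 8*t + 8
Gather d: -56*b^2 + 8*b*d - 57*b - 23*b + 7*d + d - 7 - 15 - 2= -56*b^2 - 80*b + d*(8*b + 8) - 24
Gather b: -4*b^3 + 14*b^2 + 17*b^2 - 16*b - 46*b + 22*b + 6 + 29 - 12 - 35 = -4*b^3 + 31*b^2 - 40*b - 12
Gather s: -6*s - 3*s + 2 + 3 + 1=6 - 9*s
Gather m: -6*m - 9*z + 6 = -6*m - 9*z + 6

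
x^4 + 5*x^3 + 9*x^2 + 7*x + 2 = (x + 1)^3*(x + 2)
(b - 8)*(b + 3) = b^2 - 5*b - 24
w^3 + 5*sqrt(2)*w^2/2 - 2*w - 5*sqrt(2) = (w - sqrt(2))*(w + sqrt(2))*(w + 5*sqrt(2)/2)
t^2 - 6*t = t*(t - 6)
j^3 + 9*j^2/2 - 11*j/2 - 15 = (j - 2)*(j + 3/2)*(j + 5)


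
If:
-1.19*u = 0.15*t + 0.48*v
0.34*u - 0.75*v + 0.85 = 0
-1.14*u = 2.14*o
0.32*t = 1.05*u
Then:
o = 0.15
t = -0.94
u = -0.29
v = 1.00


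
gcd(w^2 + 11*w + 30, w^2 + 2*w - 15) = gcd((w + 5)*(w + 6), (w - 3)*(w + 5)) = w + 5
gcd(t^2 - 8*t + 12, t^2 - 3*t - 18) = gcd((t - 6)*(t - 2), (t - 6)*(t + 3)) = t - 6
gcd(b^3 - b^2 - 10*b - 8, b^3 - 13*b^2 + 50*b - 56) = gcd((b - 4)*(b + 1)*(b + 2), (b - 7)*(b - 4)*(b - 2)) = b - 4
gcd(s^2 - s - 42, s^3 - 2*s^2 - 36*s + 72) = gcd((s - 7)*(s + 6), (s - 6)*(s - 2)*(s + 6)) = s + 6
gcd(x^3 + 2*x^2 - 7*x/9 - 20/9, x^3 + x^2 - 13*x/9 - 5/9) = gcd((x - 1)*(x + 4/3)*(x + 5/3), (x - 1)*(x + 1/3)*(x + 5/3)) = x^2 + 2*x/3 - 5/3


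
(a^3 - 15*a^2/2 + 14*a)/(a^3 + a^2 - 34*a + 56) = a*(2*a - 7)/(2*(a^2 + 5*a - 14))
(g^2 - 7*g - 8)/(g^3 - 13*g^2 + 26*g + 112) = (g + 1)/(g^2 - 5*g - 14)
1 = 1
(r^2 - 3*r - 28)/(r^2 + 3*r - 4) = (r - 7)/(r - 1)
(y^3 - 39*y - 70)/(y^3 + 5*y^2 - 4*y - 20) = (y - 7)/(y - 2)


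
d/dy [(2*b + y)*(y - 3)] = 2*b + 2*y - 3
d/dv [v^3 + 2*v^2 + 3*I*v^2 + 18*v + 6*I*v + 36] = 3*v^2 + v*(4 + 6*I) + 18 + 6*I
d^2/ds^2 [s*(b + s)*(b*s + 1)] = 2*b^2 + 6*b*s + 2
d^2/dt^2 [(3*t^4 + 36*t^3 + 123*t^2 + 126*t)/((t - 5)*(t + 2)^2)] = 60*(7*t^3 + 39*t^2 + 93*t + 37)/(t^6 - 9*t^5 - 3*t^4 + 153*t^3 + 30*t^2 - 900*t - 1000)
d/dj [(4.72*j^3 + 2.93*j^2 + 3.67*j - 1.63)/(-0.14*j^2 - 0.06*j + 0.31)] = (-0.6608*j^4 - 0.5664*j^3 + 4.7276*j^2 + 1.3602*j + 1.0399)/(0.0196*j^4 + 0.0168*j^3 - 0.0832*j^2 - 0.0372*j + 0.0961)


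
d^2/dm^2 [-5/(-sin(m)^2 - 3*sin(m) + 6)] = 5*(-4*sin(m)^4 - 9*sin(m)^3 - 27*sin(m)^2 + 30)/(sin(m)^2 + 3*sin(m) - 6)^3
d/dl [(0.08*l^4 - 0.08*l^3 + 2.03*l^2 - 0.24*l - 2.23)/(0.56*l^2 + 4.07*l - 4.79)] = (0.0896*l^5 + 0.932*l^4 - 2.184*l^3 + 9.5461*l^2 - 16.9498*l + 10.2257)/(0.3136*l^4 + 4.5584*l^3 + 11.2001*l^2 - 38.9906*l + 22.9441)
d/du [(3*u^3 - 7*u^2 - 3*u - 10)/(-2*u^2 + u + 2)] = (-6*u^4 + 6*u^3 + 5*u^2 - 68*u + 4)/(4*u^4 - 4*u^3 - 7*u^2 + 4*u + 4)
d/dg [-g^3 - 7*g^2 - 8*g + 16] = -3*g^2 - 14*g - 8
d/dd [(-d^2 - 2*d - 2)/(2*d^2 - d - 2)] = (5*d^2 + 12*d + 2)/(4*d^4 - 4*d^3 - 7*d^2 + 4*d + 4)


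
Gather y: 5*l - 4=5*l - 4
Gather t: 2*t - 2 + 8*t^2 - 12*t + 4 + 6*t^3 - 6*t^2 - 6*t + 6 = 6*t^3 + 2*t^2 - 16*t + 8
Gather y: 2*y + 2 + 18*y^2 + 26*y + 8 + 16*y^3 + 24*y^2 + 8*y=16*y^3 + 42*y^2 + 36*y + 10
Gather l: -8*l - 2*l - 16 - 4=-10*l - 20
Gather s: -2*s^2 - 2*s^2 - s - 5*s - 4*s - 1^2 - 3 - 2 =-4*s^2 - 10*s - 6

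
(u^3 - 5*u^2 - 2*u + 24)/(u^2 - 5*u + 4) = (u^2 - u - 6)/(u - 1)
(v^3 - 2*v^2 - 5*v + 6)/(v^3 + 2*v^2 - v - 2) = (v - 3)/(v + 1)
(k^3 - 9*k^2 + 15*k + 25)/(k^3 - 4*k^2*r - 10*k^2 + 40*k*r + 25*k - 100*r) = (-k - 1)/(-k + 4*r)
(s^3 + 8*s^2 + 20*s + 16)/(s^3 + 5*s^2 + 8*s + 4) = (s + 4)/(s + 1)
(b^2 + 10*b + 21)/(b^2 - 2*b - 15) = (b + 7)/(b - 5)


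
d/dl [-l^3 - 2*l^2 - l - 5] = -3*l^2 - 4*l - 1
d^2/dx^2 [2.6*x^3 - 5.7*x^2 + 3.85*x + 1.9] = 15.6*x - 11.4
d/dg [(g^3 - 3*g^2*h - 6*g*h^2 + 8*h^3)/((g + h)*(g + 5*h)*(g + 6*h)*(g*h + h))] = (3*(g + 1)*(g + h)*(g + 5*h)*(g + 6*h)*(g^2 - 2*g*h - 2*h^2) + (g + 1)*(g + h)*(g + 5*h)*(-g^3 + 3*g^2*h + 6*g*h^2 - 8*h^3) + (g + 1)*(g + h)*(g + 6*h)*(-g^3 + 3*g^2*h + 6*g*h^2 - 8*h^3) + (g + 1)*(g + 5*h)*(g + 6*h)*(-g^3 + 3*g^2*h + 6*g*h^2 - 8*h^3) - (g + h)*(g + 5*h)*(g + 6*h)*(g^3 - 3*g^2*h - 6*g*h^2 + 8*h^3))/(h*(g + 1)^2*(g + h)^2*(g + 5*h)^2*(g + 6*h)^2)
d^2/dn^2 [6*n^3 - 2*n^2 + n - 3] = 36*n - 4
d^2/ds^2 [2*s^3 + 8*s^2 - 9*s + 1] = 12*s + 16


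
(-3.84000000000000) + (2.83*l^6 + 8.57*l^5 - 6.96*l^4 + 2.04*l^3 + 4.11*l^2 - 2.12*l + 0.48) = 2.83*l^6 + 8.57*l^5 - 6.96*l^4 + 2.04*l^3 + 4.11*l^2 - 2.12*l - 3.36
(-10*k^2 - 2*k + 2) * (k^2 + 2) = -10*k^4 - 2*k^3 - 18*k^2 - 4*k + 4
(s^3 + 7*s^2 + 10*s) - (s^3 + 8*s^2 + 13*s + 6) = -s^2 - 3*s - 6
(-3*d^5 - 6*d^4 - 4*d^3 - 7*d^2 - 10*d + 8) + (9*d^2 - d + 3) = -3*d^5 - 6*d^4 - 4*d^3 + 2*d^2 - 11*d + 11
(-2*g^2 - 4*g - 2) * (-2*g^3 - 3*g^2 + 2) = 4*g^5 + 14*g^4 + 16*g^3 + 2*g^2 - 8*g - 4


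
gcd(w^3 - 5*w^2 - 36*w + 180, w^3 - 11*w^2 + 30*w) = w^2 - 11*w + 30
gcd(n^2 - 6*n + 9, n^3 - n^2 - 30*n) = 1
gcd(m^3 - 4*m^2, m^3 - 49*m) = m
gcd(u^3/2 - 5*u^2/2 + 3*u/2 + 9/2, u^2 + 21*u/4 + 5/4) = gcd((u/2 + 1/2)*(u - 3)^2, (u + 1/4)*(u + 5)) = 1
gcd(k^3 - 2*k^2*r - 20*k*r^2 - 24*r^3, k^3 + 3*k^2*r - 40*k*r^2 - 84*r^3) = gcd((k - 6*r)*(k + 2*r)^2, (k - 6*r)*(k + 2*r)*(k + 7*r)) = -k^2 + 4*k*r + 12*r^2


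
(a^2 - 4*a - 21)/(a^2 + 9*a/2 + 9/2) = 2*(a - 7)/(2*a + 3)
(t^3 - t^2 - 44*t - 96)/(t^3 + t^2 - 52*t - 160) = (t + 3)/(t + 5)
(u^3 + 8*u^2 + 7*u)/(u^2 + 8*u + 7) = u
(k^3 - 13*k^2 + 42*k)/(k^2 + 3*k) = (k^2 - 13*k + 42)/(k + 3)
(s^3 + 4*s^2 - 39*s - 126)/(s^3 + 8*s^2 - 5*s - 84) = (s^2 - 3*s - 18)/(s^2 + s - 12)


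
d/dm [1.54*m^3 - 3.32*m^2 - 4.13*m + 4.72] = 4.62*m^2 - 6.64*m - 4.13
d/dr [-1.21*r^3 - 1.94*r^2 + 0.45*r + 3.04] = -3.63*r^2 - 3.88*r + 0.45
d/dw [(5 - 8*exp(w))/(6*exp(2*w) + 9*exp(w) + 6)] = (16*exp(2*w) - 20*exp(w) - 31)*exp(w)/(3*(4*exp(4*w) + 12*exp(3*w) + 17*exp(2*w) + 12*exp(w) + 4))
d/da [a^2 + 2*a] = 2*a + 2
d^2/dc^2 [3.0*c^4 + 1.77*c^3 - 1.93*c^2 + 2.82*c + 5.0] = 36.0*c^2 + 10.62*c - 3.86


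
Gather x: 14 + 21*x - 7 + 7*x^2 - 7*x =7*x^2 + 14*x + 7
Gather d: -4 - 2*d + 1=-2*d - 3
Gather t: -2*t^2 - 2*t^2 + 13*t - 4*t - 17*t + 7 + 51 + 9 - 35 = -4*t^2 - 8*t + 32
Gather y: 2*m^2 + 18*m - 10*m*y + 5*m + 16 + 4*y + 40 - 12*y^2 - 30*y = 2*m^2 + 23*m - 12*y^2 + y*(-10*m - 26) + 56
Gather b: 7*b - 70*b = -63*b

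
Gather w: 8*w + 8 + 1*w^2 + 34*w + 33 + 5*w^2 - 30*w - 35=6*w^2 + 12*w + 6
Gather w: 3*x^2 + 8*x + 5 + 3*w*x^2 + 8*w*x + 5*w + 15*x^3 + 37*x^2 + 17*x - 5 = w*(3*x^2 + 8*x + 5) + 15*x^3 + 40*x^2 + 25*x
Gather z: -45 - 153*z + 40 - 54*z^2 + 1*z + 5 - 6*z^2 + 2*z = -60*z^2 - 150*z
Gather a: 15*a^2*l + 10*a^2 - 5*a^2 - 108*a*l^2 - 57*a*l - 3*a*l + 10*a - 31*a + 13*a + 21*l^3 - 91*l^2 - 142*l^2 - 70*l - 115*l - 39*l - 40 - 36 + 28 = a^2*(15*l + 5) + a*(-108*l^2 - 60*l - 8) + 21*l^3 - 233*l^2 - 224*l - 48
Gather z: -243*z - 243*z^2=-243*z^2 - 243*z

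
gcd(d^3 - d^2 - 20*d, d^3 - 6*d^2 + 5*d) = d^2 - 5*d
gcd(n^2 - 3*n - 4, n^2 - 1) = n + 1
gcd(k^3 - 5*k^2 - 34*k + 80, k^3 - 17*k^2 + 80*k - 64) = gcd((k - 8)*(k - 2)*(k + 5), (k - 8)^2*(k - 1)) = k - 8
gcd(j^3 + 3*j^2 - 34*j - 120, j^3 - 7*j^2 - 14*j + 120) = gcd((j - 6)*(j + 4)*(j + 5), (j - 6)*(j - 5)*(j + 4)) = j^2 - 2*j - 24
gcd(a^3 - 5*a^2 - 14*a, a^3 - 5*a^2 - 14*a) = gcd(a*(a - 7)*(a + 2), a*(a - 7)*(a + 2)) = a^3 - 5*a^2 - 14*a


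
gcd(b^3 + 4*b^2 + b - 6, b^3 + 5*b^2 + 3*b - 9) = b^2 + 2*b - 3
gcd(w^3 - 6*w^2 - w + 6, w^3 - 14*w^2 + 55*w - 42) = w^2 - 7*w + 6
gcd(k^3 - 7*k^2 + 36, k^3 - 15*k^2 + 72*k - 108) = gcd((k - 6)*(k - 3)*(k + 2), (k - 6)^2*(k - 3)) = k^2 - 9*k + 18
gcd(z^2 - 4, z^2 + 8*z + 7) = 1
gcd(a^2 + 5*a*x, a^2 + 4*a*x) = a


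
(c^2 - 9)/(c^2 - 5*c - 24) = (c - 3)/(c - 8)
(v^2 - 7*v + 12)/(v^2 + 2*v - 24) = (v - 3)/(v + 6)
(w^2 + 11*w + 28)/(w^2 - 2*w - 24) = (w + 7)/(w - 6)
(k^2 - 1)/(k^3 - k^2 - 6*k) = (1 - k^2)/(k*(-k^2 + k + 6))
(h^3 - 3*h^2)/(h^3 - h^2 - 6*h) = h/(h + 2)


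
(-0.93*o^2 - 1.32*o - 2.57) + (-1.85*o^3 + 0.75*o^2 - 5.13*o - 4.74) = -1.85*o^3 - 0.18*o^2 - 6.45*o - 7.31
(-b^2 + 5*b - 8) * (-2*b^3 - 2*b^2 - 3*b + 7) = 2*b^5 - 8*b^4 + 9*b^3 - 6*b^2 + 59*b - 56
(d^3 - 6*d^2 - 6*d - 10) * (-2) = -2*d^3 + 12*d^2 + 12*d + 20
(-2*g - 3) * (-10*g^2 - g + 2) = 20*g^3 + 32*g^2 - g - 6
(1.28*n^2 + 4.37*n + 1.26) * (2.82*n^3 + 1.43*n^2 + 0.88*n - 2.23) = 3.6096*n^5 + 14.1538*n^4 + 10.9287*n^3 + 2.793*n^2 - 8.6363*n - 2.8098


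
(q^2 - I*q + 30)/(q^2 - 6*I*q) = (q + 5*I)/q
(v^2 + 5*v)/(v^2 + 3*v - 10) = v/(v - 2)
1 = 1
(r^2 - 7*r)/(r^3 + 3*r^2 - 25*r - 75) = r*(r - 7)/(r^3 + 3*r^2 - 25*r - 75)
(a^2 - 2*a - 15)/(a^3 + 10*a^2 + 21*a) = (a - 5)/(a*(a + 7))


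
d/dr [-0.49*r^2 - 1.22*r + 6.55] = -0.98*r - 1.22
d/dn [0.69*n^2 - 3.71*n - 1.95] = 1.38*n - 3.71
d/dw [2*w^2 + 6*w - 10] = 4*w + 6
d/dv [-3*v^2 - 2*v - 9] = -6*v - 2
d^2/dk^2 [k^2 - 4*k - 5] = 2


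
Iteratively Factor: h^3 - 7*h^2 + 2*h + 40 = (h - 4)*(h^2 - 3*h - 10) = (h - 4)*(h + 2)*(h - 5)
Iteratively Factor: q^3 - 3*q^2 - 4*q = (q)*(q^2 - 3*q - 4) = q*(q + 1)*(q - 4)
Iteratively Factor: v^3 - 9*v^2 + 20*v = (v - 5)*(v^2 - 4*v) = (v - 5)*(v - 4)*(v)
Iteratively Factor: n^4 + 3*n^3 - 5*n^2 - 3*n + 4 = (n - 1)*(n^3 + 4*n^2 - n - 4) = (n - 1)^2*(n^2 + 5*n + 4) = (n - 1)^2*(n + 4)*(n + 1)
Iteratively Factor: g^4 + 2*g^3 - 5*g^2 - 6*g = (g + 1)*(g^3 + g^2 - 6*g) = g*(g + 1)*(g^2 + g - 6) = g*(g - 2)*(g + 1)*(g + 3)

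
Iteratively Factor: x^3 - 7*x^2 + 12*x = (x - 3)*(x^2 - 4*x) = (x - 4)*(x - 3)*(x)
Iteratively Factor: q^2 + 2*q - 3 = (q + 3)*(q - 1)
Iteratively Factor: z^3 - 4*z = (z - 2)*(z^2 + 2*z) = (z - 2)*(z + 2)*(z)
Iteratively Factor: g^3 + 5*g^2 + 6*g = (g + 3)*(g^2 + 2*g) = g*(g + 3)*(g + 2)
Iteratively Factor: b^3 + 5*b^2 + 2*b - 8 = (b - 1)*(b^2 + 6*b + 8) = (b - 1)*(b + 2)*(b + 4)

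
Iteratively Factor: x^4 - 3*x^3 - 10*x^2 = (x + 2)*(x^3 - 5*x^2) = (x - 5)*(x + 2)*(x^2) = x*(x - 5)*(x + 2)*(x)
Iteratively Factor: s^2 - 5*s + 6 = (s - 3)*(s - 2)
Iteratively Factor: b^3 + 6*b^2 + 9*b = (b)*(b^2 + 6*b + 9) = b*(b + 3)*(b + 3)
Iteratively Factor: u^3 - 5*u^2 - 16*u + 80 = (u - 4)*(u^2 - u - 20) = (u - 5)*(u - 4)*(u + 4)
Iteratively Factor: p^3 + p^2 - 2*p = (p - 1)*(p^2 + 2*p) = (p - 1)*(p + 2)*(p)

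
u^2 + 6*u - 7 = (u - 1)*(u + 7)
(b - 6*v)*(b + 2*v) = b^2 - 4*b*v - 12*v^2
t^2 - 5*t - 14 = (t - 7)*(t + 2)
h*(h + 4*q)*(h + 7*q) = h^3 + 11*h^2*q + 28*h*q^2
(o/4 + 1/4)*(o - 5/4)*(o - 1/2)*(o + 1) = o^4/4 + o^3/16 - 15*o^2/32 - o/8 + 5/32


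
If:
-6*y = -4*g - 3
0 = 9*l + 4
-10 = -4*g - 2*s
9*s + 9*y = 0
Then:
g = 33/8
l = -4/9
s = -13/4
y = 13/4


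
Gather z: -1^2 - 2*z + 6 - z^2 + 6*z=-z^2 + 4*z + 5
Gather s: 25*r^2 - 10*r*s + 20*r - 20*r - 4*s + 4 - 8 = 25*r^2 + s*(-10*r - 4) - 4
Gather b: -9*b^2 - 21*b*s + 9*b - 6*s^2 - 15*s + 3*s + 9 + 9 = -9*b^2 + b*(9 - 21*s) - 6*s^2 - 12*s + 18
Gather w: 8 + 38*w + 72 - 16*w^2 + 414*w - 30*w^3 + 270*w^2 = -30*w^3 + 254*w^2 + 452*w + 80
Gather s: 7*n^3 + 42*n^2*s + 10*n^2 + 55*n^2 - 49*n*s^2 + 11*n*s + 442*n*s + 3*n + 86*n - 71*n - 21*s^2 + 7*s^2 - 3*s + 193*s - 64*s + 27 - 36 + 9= 7*n^3 + 65*n^2 + 18*n + s^2*(-49*n - 14) + s*(42*n^2 + 453*n + 126)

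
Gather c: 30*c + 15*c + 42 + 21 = 45*c + 63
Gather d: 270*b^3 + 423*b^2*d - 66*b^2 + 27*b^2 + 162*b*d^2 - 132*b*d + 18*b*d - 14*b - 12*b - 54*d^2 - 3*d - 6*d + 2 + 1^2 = 270*b^3 - 39*b^2 - 26*b + d^2*(162*b - 54) + d*(423*b^2 - 114*b - 9) + 3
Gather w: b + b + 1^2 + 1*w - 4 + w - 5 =2*b + 2*w - 8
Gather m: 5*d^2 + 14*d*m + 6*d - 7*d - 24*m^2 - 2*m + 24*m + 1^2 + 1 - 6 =5*d^2 - d - 24*m^2 + m*(14*d + 22) - 4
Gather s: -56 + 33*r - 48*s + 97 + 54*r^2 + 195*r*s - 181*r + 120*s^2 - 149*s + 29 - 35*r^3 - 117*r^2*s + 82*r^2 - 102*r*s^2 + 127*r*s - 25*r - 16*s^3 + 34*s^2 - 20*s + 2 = -35*r^3 + 136*r^2 - 173*r - 16*s^3 + s^2*(154 - 102*r) + s*(-117*r^2 + 322*r - 217) + 72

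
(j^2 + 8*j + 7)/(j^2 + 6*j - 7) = (j + 1)/(j - 1)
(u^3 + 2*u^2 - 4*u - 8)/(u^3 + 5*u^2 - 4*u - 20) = (u + 2)/(u + 5)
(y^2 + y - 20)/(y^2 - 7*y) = (y^2 + y - 20)/(y*(y - 7))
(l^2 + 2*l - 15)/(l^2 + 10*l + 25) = (l - 3)/(l + 5)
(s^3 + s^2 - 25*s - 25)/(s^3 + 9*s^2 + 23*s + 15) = (s - 5)/(s + 3)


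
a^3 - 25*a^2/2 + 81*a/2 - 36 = (a - 8)*(a - 3)*(a - 3/2)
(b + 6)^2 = b^2 + 12*b + 36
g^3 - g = g*(g - 1)*(g + 1)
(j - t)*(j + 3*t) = j^2 + 2*j*t - 3*t^2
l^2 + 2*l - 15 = (l - 3)*(l + 5)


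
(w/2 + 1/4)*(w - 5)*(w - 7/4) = w^3/2 - 25*w^2/8 + 43*w/16 + 35/16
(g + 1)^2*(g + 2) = g^3 + 4*g^2 + 5*g + 2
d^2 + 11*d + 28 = (d + 4)*(d + 7)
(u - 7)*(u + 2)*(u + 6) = u^3 + u^2 - 44*u - 84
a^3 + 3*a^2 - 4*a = a*(a - 1)*(a + 4)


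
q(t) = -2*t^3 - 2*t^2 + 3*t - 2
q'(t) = -6*t^2 - 4*t + 3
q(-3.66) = 58.28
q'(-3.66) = -62.73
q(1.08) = -3.61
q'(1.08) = -8.32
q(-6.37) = 414.69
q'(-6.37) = -214.98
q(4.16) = -168.11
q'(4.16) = -117.47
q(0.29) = -1.35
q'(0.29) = 1.34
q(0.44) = -1.24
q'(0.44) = 0.08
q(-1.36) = -4.75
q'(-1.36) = -2.66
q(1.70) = -12.51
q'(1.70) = -21.14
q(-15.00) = 6253.00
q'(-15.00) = -1287.00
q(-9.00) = 1267.00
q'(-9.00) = -447.00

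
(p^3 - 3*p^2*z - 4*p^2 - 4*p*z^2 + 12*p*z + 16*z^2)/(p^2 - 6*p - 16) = (-p^3 + 3*p^2*z + 4*p^2 + 4*p*z^2 - 12*p*z - 16*z^2)/(-p^2 + 6*p + 16)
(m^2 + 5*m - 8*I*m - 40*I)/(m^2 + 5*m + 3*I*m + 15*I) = (m - 8*I)/(m + 3*I)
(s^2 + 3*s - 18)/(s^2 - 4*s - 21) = (-s^2 - 3*s + 18)/(-s^2 + 4*s + 21)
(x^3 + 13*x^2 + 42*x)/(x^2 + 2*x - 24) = x*(x + 7)/(x - 4)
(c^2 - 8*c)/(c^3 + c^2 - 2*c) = (c - 8)/(c^2 + c - 2)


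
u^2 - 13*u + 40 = (u - 8)*(u - 5)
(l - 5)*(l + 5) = l^2 - 25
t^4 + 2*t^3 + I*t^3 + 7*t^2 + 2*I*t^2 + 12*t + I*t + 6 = (t + 1)^2*(t - 2*I)*(t + 3*I)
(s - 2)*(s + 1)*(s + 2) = s^3 + s^2 - 4*s - 4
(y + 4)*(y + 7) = y^2 + 11*y + 28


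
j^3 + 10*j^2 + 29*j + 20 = (j + 1)*(j + 4)*(j + 5)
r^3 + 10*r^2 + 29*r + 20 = (r + 1)*(r + 4)*(r + 5)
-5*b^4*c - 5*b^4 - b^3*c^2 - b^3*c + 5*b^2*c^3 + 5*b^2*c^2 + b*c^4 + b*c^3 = (-b + c)*(b + c)*(5*b + c)*(b*c + b)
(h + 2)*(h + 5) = h^2 + 7*h + 10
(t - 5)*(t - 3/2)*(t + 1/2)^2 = t^4 - 11*t^3/2 + 5*t^2/4 + 47*t/8 + 15/8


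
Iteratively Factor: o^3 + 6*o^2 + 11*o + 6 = (o + 2)*(o^2 + 4*o + 3) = (o + 2)*(o + 3)*(o + 1)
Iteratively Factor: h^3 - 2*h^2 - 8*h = (h)*(h^2 - 2*h - 8) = h*(h + 2)*(h - 4)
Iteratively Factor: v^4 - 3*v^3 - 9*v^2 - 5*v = (v + 1)*(v^3 - 4*v^2 - 5*v) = v*(v + 1)*(v^2 - 4*v - 5) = v*(v - 5)*(v + 1)*(v + 1)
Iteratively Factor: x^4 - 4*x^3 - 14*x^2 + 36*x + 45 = (x - 5)*(x^3 + x^2 - 9*x - 9) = (x - 5)*(x + 3)*(x^2 - 2*x - 3) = (x - 5)*(x - 3)*(x + 3)*(x + 1)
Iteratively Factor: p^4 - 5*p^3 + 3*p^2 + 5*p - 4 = (p + 1)*(p^3 - 6*p^2 + 9*p - 4) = (p - 1)*(p + 1)*(p^2 - 5*p + 4) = (p - 1)^2*(p + 1)*(p - 4)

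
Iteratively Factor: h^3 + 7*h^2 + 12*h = (h)*(h^2 + 7*h + 12) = h*(h + 4)*(h + 3)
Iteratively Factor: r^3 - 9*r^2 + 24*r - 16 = (r - 4)*(r^2 - 5*r + 4) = (r - 4)^2*(r - 1)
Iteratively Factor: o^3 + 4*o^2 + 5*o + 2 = (o + 1)*(o^2 + 3*o + 2) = (o + 1)*(o + 2)*(o + 1)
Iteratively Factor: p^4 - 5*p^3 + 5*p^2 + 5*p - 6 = (p - 2)*(p^3 - 3*p^2 - p + 3) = (p - 2)*(p + 1)*(p^2 - 4*p + 3) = (p - 3)*(p - 2)*(p + 1)*(p - 1)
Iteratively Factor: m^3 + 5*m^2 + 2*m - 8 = (m + 2)*(m^2 + 3*m - 4) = (m + 2)*(m + 4)*(m - 1)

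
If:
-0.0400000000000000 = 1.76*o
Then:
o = -0.02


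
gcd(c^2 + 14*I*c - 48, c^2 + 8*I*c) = c + 8*I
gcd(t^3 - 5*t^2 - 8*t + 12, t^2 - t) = t - 1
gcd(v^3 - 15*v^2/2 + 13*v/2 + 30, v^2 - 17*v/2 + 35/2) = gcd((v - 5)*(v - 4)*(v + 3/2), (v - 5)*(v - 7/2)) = v - 5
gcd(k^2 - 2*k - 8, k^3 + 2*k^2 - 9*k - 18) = k + 2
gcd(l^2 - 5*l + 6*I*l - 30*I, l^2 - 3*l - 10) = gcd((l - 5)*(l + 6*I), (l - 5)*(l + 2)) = l - 5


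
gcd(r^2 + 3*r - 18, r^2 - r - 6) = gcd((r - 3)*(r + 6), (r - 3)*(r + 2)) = r - 3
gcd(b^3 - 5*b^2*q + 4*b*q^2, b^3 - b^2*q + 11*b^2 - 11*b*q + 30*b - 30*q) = -b + q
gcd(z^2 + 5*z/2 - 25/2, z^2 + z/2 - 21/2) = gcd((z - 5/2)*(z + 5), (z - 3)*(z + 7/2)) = 1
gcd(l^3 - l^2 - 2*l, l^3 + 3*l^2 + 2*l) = l^2 + l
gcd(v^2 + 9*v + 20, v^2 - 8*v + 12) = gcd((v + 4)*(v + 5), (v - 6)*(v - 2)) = 1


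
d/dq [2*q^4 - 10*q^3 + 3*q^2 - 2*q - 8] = 8*q^3 - 30*q^2 + 6*q - 2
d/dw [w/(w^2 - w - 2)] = (w^2 - w*(2*w - 1) - w - 2)/(-w^2 + w + 2)^2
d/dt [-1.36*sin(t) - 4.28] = -1.36*cos(t)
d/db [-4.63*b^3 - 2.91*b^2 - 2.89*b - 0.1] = -13.89*b^2 - 5.82*b - 2.89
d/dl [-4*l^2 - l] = -8*l - 1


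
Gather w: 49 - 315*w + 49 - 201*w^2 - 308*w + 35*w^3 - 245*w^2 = 35*w^3 - 446*w^2 - 623*w + 98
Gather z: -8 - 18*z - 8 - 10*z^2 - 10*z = -10*z^2 - 28*z - 16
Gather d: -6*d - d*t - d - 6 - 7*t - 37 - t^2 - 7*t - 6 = d*(-t - 7) - t^2 - 14*t - 49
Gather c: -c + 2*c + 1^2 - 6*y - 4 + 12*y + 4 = c + 6*y + 1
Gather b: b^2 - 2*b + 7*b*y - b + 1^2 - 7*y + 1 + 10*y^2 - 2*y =b^2 + b*(7*y - 3) + 10*y^2 - 9*y + 2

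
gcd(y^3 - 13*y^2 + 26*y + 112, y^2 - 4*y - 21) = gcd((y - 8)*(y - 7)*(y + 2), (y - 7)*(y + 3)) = y - 7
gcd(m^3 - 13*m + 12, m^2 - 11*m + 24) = m - 3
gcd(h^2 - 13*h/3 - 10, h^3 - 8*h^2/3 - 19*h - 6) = h - 6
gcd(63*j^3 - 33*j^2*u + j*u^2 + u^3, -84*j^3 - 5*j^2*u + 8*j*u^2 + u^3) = -21*j^2 + 4*j*u + u^2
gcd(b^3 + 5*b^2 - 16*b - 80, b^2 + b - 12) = b + 4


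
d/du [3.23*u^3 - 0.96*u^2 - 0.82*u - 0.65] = 9.69*u^2 - 1.92*u - 0.82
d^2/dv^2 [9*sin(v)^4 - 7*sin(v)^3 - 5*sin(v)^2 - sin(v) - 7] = -144*sin(v)^4 + 63*sin(v)^3 + 128*sin(v)^2 - 41*sin(v) - 10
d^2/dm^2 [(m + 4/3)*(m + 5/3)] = 2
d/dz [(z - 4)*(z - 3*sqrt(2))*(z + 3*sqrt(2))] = 3*z^2 - 8*z - 18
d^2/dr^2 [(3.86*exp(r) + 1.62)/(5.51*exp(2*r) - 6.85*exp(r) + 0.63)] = (117.189986*exp(4*r) + 342.423358*exp(3*r) - 263.828718*exp(2*r) + 70.178256*exp(r) + 8.523144)*exp(r)/(167.284151*exp(6*r) - 623.900055*exp(5*r) + 833.009514*exp(4*r) - 464.089555*exp(3*r) + 95.244282*exp(2*r) - 8.156295*exp(r) + 0.250047)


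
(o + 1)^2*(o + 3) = o^3 + 5*o^2 + 7*o + 3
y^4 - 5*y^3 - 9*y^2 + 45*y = y*(y - 5)*(y - 3)*(y + 3)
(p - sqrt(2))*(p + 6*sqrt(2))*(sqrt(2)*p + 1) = sqrt(2)*p^3 + 11*p^2 - 7*sqrt(2)*p - 12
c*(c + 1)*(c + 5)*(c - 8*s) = c^4 - 8*c^3*s + 6*c^3 - 48*c^2*s + 5*c^2 - 40*c*s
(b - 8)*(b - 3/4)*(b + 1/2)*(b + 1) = b^4 - 29*b^3/4 - 53*b^2/8 + 37*b/8 + 3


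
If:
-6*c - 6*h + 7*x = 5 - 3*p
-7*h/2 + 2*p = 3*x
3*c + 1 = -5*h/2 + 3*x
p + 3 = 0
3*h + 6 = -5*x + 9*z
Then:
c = 413/39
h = -84/13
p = -3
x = 72/13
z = 62/39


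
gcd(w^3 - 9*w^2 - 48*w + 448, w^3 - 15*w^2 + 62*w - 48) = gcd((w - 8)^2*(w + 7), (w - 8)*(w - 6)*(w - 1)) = w - 8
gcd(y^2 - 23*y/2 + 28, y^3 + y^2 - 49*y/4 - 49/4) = y - 7/2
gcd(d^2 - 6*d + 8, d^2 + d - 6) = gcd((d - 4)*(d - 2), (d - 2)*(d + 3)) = d - 2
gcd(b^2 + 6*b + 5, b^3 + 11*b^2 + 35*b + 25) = b^2 + 6*b + 5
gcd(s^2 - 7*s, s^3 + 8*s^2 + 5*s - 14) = 1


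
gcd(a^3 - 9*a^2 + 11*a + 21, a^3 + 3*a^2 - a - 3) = a + 1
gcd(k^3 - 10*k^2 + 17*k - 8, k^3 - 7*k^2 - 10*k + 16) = k^2 - 9*k + 8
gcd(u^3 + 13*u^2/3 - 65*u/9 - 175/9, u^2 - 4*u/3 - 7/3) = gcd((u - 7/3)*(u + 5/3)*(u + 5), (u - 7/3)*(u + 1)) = u - 7/3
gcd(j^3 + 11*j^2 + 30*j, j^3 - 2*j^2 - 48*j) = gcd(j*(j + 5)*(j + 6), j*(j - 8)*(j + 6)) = j^2 + 6*j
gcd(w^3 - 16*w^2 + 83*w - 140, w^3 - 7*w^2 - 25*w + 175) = w^2 - 12*w + 35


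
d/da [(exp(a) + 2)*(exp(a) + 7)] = (2*exp(a) + 9)*exp(a)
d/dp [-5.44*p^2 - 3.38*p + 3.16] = -10.88*p - 3.38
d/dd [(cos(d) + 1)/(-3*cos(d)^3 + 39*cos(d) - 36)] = (-3*cos(d) - 3*cos(2*d) - cos(3*d) + 47)*sin(d)/(6*(cos(d)^3 - 13*cos(d) + 12)^2)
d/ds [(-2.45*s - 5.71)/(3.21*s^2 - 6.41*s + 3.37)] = (7.8645*s^2 + 36.6582*s - 44.8576)/(10.3041*s^4 - 41.1522*s^3 + 62.7235*s^2 - 43.2034*s + 11.3569)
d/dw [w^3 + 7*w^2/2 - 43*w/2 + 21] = 3*w^2 + 7*w - 43/2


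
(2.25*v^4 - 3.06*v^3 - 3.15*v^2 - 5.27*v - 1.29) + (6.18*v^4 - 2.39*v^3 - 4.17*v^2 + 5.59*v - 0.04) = 8.43*v^4 - 5.45*v^3 - 7.32*v^2 + 0.32*v - 1.33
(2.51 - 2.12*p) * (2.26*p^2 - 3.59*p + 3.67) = -4.7912*p^3 + 13.2834*p^2 - 16.7913*p + 9.2117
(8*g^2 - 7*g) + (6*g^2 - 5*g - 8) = 14*g^2 - 12*g - 8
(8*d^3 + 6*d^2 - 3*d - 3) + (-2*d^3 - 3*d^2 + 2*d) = 6*d^3 + 3*d^2 - d - 3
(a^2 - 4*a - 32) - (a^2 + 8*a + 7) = -12*a - 39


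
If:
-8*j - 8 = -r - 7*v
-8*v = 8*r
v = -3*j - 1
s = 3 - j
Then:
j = -7/13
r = -8/13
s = 46/13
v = 8/13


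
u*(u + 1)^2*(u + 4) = u^4 + 6*u^3 + 9*u^2 + 4*u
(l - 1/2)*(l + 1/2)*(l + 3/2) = l^3 + 3*l^2/2 - l/4 - 3/8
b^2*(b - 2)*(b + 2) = b^4 - 4*b^2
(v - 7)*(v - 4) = v^2 - 11*v + 28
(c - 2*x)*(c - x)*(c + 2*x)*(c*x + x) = c^4*x - c^3*x^2 + c^3*x - 4*c^2*x^3 - c^2*x^2 + 4*c*x^4 - 4*c*x^3 + 4*x^4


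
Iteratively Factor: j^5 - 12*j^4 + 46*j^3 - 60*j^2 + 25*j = (j - 5)*(j^4 - 7*j^3 + 11*j^2 - 5*j) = j*(j - 5)*(j^3 - 7*j^2 + 11*j - 5) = j*(j - 5)*(j - 1)*(j^2 - 6*j + 5) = j*(j - 5)^2*(j - 1)*(j - 1)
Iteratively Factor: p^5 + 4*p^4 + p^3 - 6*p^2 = (p + 3)*(p^4 + p^3 - 2*p^2) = p*(p + 3)*(p^3 + p^2 - 2*p) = p*(p + 2)*(p + 3)*(p^2 - p) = p*(p - 1)*(p + 2)*(p + 3)*(p)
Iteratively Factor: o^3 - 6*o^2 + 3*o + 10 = (o - 2)*(o^2 - 4*o - 5) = (o - 5)*(o - 2)*(o + 1)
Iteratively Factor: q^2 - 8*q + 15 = (q - 3)*(q - 5)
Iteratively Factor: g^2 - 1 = (g - 1)*(g + 1)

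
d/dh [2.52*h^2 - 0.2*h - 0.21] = 5.04*h - 0.2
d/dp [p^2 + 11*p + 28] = 2*p + 11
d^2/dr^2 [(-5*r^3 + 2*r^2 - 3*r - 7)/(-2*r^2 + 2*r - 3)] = 2*(-6*r^3 + 30*r^2 - 3*r - 14)/(8*r^6 - 24*r^5 + 60*r^4 - 80*r^3 + 90*r^2 - 54*r + 27)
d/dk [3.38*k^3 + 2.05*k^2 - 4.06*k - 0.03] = 10.14*k^2 + 4.1*k - 4.06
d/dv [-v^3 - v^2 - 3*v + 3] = -3*v^2 - 2*v - 3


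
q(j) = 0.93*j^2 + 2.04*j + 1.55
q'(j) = 1.86*j + 2.04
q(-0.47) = 0.80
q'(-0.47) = 1.17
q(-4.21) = 9.45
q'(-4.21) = -5.79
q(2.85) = 14.92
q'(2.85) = 7.34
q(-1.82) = 0.92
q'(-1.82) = -1.35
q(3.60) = 20.95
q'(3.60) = 8.74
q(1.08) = 4.84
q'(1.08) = 4.05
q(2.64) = 13.42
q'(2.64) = 6.95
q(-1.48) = 0.57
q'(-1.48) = -0.71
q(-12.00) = 110.99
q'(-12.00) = -20.28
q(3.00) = 16.04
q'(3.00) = 7.62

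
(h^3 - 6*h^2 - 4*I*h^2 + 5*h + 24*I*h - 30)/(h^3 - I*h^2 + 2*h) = (h^2 - h*(6 + 5*I) + 30*I)/(h*(h - 2*I))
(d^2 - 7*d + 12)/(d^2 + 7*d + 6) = (d^2 - 7*d + 12)/(d^2 + 7*d + 6)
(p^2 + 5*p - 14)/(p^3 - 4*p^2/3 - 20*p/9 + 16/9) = 9*(p + 7)/(9*p^2 + 6*p - 8)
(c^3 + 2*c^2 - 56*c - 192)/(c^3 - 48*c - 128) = (c + 6)/(c + 4)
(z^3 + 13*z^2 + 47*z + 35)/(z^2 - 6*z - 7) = (z^2 + 12*z + 35)/(z - 7)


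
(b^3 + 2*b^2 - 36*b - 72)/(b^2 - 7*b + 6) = (b^2 + 8*b + 12)/(b - 1)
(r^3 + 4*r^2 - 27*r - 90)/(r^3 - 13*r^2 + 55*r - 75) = (r^2 + 9*r + 18)/(r^2 - 8*r + 15)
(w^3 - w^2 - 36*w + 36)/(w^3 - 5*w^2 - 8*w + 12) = (w + 6)/(w + 2)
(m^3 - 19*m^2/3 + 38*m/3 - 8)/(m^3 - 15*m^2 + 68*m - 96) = (3*m^2 - 10*m + 8)/(3*(m^2 - 12*m + 32))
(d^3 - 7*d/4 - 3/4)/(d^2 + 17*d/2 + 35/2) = (4*d^3 - 7*d - 3)/(2*(2*d^2 + 17*d + 35))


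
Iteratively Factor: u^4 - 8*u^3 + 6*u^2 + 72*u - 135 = (u - 5)*(u^3 - 3*u^2 - 9*u + 27) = (u - 5)*(u - 3)*(u^2 - 9) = (u - 5)*(u - 3)*(u + 3)*(u - 3)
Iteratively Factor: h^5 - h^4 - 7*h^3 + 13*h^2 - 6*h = (h + 3)*(h^4 - 4*h^3 + 5*h^2 - 2*h) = (h - 1)*(h + 3)*(h^3 - 3*h^2 + 2*h) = h*(h - 1)*(h + 3)*(h^2 - 3*h + 2) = h*(h - 1)^2*(h + 3)*(h - 2)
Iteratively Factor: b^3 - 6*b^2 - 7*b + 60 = (b + 3)*(b^2 - 9*b + 20) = (b - 5)*(b + 3)*(b - 4)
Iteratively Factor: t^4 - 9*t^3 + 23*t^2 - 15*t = (t)*(t^3 - 9*t^2 + 23*t - 15) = t*(t - 5)*(t^2 - 4*t + 3) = t*(t - 5)*(t - 3)*(t - 1)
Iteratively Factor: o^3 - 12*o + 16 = (o - 2)*(o^2 + 2*o - 8) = (o - 2)^2*(o + 4)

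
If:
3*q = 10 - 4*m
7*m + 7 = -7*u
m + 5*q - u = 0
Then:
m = 53/14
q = -12/7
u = -67/14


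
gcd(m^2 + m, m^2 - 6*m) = m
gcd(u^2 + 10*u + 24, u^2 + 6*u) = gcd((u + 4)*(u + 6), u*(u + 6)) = u + 6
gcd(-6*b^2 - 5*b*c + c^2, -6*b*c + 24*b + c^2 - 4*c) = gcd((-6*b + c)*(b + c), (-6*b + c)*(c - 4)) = 6*b - c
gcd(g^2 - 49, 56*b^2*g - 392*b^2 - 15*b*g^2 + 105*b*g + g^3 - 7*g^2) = g - 7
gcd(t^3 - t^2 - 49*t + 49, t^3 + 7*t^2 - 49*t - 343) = t^2 - 49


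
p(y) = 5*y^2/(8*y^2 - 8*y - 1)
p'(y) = 5*y^2*(8 - 16*y)/(8*y^2 - 8*y - 1)^2 + 10*y/(8*y^2 - 8*y - 1)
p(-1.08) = 0.34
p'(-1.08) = -0.12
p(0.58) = -0.57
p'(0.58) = -2.21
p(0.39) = -0.26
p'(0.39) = -1.18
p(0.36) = -0.23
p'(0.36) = -1.09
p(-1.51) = 0.39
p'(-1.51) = -0.09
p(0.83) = -1.62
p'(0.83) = -7.91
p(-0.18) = 0.23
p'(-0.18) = 1.03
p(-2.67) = 0.46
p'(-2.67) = -0.04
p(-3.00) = 0.47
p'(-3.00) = -0.04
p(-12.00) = 0.58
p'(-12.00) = 0.00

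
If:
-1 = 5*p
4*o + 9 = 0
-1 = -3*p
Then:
No Solution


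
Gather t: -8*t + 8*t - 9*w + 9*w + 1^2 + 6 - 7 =0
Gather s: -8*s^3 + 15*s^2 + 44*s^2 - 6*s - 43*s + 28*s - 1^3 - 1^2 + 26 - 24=-8*s^3 + 59*s^2 - 21*s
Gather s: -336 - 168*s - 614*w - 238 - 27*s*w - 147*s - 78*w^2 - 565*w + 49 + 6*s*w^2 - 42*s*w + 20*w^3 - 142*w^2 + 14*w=s*(6*w^2 - 69*w - 315) + 20*w^3 - 220*w^2 - 1165*w - 525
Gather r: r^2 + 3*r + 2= r^2 + 3*r + 2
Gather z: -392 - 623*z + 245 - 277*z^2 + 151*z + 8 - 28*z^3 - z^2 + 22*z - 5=-28*z^3 - 278*z^2 - 450*z - 144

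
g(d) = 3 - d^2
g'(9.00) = -18.00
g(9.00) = -78.00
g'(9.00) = -18.00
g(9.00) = -78.00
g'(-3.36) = 6.72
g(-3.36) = -8.29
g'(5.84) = -11.68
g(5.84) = -31.11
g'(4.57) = -9.14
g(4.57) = -17.88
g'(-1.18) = 2.36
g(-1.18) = 1.61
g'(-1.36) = 2.72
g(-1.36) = 1.15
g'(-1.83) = 3.66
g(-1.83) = -0.35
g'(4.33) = -8.66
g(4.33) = -15.75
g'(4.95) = -9.90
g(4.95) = -21.50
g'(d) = -2*d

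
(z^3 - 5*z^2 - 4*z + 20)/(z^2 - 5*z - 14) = (z^2 - 7*z + 10)/(z - 7)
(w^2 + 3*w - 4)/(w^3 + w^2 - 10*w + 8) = 1/(w - 2)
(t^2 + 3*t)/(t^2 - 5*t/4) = 4*(t + 3)/(4*t - 5)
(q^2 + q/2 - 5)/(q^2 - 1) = (q^2 + q/2 - 5)/(q^2 - 1)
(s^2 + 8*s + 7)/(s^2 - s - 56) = (s + 1)/(s - 8)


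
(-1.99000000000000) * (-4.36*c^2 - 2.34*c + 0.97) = 8.6764*c^2 + 4.6566*c - 1.9303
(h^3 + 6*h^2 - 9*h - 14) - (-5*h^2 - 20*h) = h^3 + 11*h^2 + 11*h - 14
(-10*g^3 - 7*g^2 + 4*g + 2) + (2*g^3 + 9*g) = -8*g^3 - 7*g^2 + 13*g + 2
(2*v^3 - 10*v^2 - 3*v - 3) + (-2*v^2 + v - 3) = 2*v^3 - 12*v^2 - 2*v - 6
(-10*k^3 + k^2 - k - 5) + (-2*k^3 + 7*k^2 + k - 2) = -12*k^3 + 8*k^2 - 7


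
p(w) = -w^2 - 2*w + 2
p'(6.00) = -14.00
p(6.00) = -46.00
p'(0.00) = -2.00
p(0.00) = 2.00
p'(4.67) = -11.34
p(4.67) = -29.15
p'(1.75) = -5.50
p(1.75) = -4.56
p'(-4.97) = 7.94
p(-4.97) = -12.76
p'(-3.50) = 5.00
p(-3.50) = -3.25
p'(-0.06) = -1.88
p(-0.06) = 2.12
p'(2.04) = -6.08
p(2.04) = -6.24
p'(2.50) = -7.00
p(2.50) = -9.25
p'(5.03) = -12.06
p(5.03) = -33.36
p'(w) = -2*w - 2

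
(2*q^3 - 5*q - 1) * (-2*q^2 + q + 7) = -4*q^5 + 2*q^4 + 24*q^3 - 3*q^2 - 36*q - 7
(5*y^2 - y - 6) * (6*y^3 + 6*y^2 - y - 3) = 30*y^5 + 24*y^4 - 47*y^3 - 50*y^2 + 9*y + 18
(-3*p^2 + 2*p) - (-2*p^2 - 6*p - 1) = -p^2 + 8*p + 1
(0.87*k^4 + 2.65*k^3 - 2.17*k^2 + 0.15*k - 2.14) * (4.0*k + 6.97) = 3.48*k^5 + 16.6639*k^4 + 9.7905*k^3 - 14.5249*k^2 - 7.5145*k - 14.9158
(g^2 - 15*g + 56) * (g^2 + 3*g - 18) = g^4 - 12*g^3 - 7*g^2 + 438*g - 1008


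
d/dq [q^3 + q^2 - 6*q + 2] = 3*q^2 + 2*q - 6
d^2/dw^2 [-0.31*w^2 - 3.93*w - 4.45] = -0.620000000000000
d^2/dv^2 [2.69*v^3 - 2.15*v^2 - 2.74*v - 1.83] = 16.14*v - 4.3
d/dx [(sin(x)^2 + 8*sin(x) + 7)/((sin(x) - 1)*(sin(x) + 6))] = (-26*sin(x) + 3*cos(x)^2 - 86)*cos(x)/((sin(x) - 1)^2*(sin(x) + 6)^2)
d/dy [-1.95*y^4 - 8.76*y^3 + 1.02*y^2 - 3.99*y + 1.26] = -7.8*y^3 - 26.28*y^2 + 2.04*y - 3.99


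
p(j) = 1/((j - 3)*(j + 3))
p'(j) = -1/((j - 3)*(j + 3)^2) - 1/((j - 3)^2*(j + 3))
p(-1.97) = -0.20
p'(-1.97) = 0.15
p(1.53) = -0.15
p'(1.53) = -0.07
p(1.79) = -0.17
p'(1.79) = -0.11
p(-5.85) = 0.04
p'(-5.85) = 0.02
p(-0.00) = -0.11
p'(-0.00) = 0.00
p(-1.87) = -0.18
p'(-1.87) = 0.12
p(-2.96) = -4.19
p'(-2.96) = 104.16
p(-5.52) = 0.05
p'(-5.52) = 0.02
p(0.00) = -0.11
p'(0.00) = 0.00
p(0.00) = -0.11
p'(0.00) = 0.00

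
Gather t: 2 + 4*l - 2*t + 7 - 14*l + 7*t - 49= -10*l + 5*t - 40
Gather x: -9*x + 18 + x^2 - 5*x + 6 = x^2 - 14*x + 24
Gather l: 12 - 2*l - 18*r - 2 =-2*l - 18*r + 10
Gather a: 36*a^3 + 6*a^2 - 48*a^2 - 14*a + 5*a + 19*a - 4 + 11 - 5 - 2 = 36*a^3 - 42*a^2 + 10*a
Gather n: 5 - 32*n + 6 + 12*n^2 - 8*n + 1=12*n^2 - 40*n + 12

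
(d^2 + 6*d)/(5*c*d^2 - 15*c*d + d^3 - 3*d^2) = (d + 6)/(5*c*d - 15*c + d^2 - 3*d)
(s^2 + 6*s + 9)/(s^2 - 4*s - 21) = (s + 3)/(s - 7)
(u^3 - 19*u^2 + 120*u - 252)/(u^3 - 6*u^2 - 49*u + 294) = (u - 6)/(u + 7)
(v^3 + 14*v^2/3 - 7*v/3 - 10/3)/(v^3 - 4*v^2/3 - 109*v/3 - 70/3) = (v - 1)/(v - 7)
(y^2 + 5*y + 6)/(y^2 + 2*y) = (y + 3)/y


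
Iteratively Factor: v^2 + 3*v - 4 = (v - 1)*(v + 4)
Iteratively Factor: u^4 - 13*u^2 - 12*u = (u)*(u^3 - 13*u - 12) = u*(u + 1)*(u^2 - u - 12) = u*(u + 1)*(u + 3)*(u - 4)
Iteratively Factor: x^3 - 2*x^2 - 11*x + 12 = (x - 1)*(x^2 - x - 12) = (x - 4)*(x - 1)*(x + 3)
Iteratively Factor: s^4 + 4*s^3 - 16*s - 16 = (s + 2)*(s^3 + 2*s^2 - 4*s - 8) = (s + 2)^2*(s^2 - 4) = (s - 2)*(s + 2)^2*(s + 2)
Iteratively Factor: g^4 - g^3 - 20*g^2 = (g + 4)*(g^3 - 5*g^2) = g*(g + 4)*(g^2 - 5*g) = g^2*(g + 4)*(g - 5)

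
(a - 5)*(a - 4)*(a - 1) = a^3 - 10*a^2 + 29*a - 20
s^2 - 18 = (s - 3*sqrt(2))*(s + 3*sqrt(2))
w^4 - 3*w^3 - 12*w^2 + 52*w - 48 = (w - 3)*(w - 2)^2*(w + 4)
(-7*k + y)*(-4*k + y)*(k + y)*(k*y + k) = 28*k^4*y + 28*k^4 + 17*k^3*y^2 + 17*k^3*y - 10*k^2*y^3 - 10*k^2*y^2 + k*y^4 + k*y^3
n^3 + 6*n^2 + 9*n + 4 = (n + 1)^2*(n + 4)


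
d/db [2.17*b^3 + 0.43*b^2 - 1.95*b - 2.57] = 6.51*b^2 + 0.86*b - 1.95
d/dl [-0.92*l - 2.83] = -0.920000000000000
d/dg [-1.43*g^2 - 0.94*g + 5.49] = -2.86*g - 0.94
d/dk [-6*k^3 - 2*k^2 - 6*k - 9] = -18*k^2 - 4*k - 6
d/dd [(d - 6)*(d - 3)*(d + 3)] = 3*d^2 - 12*d - 9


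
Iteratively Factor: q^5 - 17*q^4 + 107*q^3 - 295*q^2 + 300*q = (q - 3)*(q^4 - 14*q^3 + 65*q^2 - 100*q) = (q - 5)*(q - 3)*(q^3 - 9*q^2 + 20*q) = q*(q - 5)*(q - 3)*(q^2 - 9*q + 20) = q*(q - 5)*(q - 4)*(q - 3)*(q - 5)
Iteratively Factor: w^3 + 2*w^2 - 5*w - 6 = (w - 2)*(w^2 + 4*w + 3) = (w - 2)*(w + 1)*(w + 3)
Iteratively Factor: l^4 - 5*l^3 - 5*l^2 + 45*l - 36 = (l - 1)*(l^3 - 4*l^2 - 9*l + 36) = (l - 4)*(l - 1)*(l^2 - 9) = (l - 4)*(l - 1)*(l + 3)*(l - 3)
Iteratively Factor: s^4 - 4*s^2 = (s + 2)*(s^3 - 2*s^2) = s*(s + 2)*(s^2 - 2*s) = s*(s - 2)*(s + 2)*(s)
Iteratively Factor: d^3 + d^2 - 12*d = (d - 3)*(d^2 + 4*d) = (d - 3)*(d + 4)*(d)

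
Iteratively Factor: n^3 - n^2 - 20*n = (n + 4)*(n^2 - 5*n) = n*(n + 4)*(n - 5)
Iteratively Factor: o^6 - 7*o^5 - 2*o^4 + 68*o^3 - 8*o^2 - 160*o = (o - 5)*(o^5 - 2*o^4 - 12*o^3 + 8*o^2 + 32*o) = (o - 5)*(o - 4)*(o^4 + 2*o^3 - 4*o^2 - 8*o) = (o - 5)*(o - 4)*(o - 2)*(o^3 + 4*o^2 + 4*o) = (o - 5)*(o - 4)*(o - 2)*(o + 2)*(o^2 + 2*o) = (o - 5)*(o - 4)*(o - 2)*(o + 2)^2*(o)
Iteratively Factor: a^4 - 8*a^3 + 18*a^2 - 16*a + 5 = (a - 1)*(a^3 - 7*a^2 + 11*a - 5) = (a - 5)*(a - 1)*(a^2 - 2*a + 1) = (a - 5)*(a - 1)^2*(a - 1)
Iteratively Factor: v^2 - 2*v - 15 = (v - 5)*(v + 3)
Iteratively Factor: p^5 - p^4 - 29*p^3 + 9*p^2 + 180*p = (p - 3)*(p^4 + 2*p^3 - 23*p^2 - 60*p) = (p - 3)*(p + 3)*(p^3 - p^2 - 20*p) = (p - 3)*(p + 3)*(p + 4)*(p^2 - 5*p) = p*(p - 3)*(p + 3)*(p + 4)*(p - 5)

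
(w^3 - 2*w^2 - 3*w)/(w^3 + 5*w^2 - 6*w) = (w^2 - 2*w - 3)/(w^2 + 5*w - 6)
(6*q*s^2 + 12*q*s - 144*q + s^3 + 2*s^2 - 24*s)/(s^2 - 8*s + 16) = (6*q*s + 36*q + s^2 + 6*s)/(s - 4)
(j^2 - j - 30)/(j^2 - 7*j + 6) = (j + 5)/(j - 1)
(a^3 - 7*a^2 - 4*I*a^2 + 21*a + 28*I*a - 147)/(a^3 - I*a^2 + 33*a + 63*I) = (a - 7)/(a + 3*I)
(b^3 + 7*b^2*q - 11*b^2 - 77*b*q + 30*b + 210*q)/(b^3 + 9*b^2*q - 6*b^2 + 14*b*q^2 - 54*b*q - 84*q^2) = (b - 5)/(b + 2*q)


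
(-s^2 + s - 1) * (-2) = 2*s^2 - 2*s + 2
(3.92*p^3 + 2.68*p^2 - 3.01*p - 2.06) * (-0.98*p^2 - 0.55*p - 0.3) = -3.8416*p^5 - 4.7824*p^4 + 0.2998*p^3 + 2.8703*p^2 + 2.036*p + 0.618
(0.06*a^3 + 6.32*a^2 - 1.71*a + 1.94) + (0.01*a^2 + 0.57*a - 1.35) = 0.06*a^3 + 6.33*a^2 - 1.14*a + 0.59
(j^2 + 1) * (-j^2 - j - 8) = -j^4 - j^3 - 9*j^2 - j - 8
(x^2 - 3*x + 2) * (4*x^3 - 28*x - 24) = 4*x^5 - 12*x^4 - 20*x^3 + 60*x^2 + 16*x - 48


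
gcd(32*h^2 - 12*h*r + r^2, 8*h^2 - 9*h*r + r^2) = -8*h + r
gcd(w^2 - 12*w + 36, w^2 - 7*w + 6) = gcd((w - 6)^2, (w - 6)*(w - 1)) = w - 6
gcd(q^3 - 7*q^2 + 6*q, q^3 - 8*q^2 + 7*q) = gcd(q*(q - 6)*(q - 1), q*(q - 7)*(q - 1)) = q^2 - q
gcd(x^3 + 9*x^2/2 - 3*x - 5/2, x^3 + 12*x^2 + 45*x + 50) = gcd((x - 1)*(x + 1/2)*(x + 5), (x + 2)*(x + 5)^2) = x + 5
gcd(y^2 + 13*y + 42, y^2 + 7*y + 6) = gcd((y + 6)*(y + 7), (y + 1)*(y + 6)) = y + 6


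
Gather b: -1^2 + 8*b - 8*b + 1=0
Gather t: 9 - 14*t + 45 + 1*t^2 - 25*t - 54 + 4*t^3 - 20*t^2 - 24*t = 4*t^3 - 19*t^2 - 63*t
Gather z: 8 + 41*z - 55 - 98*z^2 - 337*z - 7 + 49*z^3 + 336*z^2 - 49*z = 49*z^3 + 238*z^2 - 345*z - 54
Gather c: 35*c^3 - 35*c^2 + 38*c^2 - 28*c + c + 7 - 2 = 35*c^3 + 3*c^2 - 27*c + 5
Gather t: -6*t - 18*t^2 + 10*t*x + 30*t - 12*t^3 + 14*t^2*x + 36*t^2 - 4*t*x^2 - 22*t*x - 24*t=-12*t^3 + t^2*(14*x + 18) + t*(-4*x^2 - 12*x)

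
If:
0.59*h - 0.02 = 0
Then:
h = 0.03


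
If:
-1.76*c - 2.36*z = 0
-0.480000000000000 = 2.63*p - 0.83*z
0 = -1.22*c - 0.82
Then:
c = -0.67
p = -0.02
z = 0.50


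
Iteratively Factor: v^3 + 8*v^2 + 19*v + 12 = (v + 3)*(v^2 + 5*v + 4) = (v + 1)*(v + 3)*(v + 4)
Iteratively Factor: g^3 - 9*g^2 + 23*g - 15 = (g - 5)*(g^2 - 4*g + 3) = (g - 5)*(g - 1)*(g - 3)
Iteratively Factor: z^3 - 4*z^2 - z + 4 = (z - 4)*(z^2 - 1) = (z - 4)*(z - 1)*(z + 1)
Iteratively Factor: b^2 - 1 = (b + 1)*(b - 1)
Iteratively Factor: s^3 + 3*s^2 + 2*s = (s + 2)*(s^2 + s) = s*(s + 2)*(s + 1)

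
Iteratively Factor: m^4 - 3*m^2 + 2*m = (m - 1)*(m^3 + m^2 - 2*m) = m*(m - 1)*(m^2 + m - 2) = m*(m - 1)*(m + 2)*(m - 1)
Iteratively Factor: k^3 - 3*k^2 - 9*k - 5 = (k + 1)*(k^2 - 4*k - 5) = (k - 5)*(k + 1)*(k + 1)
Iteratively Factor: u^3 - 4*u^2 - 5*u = (u)*(u^2 - 4*u - 5) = u*(u - 5)*(u + 1)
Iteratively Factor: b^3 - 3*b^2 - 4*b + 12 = (b + 2)*(b^2 - 5*b + 6) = (b - 2)*(b + 2)*(b - 3)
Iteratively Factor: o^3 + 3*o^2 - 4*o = (o - 1)*(o^2 + 4*o) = (o - 1)*(o + 4)*(o)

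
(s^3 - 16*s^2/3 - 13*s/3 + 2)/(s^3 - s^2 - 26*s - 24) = (s - 1/3)/(s + 4)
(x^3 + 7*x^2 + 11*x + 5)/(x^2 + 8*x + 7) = (x^2 + 6*x + 5)/(x + 7)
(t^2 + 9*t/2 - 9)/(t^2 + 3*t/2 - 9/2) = (t + 6)/(t + 3)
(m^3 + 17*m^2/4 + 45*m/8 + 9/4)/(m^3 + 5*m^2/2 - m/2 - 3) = (m + 3/4)/(m - 1)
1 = 1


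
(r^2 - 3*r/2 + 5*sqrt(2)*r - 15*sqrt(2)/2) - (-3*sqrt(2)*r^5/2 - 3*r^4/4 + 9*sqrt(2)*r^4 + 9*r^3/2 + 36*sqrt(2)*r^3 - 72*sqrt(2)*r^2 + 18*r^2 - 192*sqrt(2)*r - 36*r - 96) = 3*sqrt(2)*r^5/2 - 9*sqrt(2)*r^4 + 3*r^4/4 - 36*sqrt(2)*r^3 - 9*r^3/2 - 17*r^2 + 72*sqrt(2)*r^2 + 69*r/2 + 197*sqrt(2)*r - 15*sqrt(2)/2 + 96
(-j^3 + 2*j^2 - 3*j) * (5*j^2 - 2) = -5*j^5 + 10*j^4 - 13*j^3 - 4*j^2 + 6*j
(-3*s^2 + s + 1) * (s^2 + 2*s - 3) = -3*s^4 - 5*s^3 + 12*s^2 - s - 3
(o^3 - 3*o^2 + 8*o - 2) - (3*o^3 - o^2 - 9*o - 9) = -2*o^3 - 2*o^2 + 17*o + 7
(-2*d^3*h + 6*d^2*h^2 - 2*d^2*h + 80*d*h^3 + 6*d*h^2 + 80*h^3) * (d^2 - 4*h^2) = -2*d^5*h + 6*d^4*h^2 - 2*d^4*h + 88*d^3*h^3 + 6*d^3*h^2 - 24*d^2*h^4 + 88*d^2*h^3 - 320*d*h^5 - 24*d*h^4 - 320*h^5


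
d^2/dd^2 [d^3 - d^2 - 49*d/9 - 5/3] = 6*d - 2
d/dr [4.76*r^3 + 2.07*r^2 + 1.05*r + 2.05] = 14.28*r^2 + 4.14*r + 1.05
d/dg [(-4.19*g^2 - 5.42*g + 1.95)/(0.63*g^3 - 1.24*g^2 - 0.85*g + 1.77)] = (2.6397*g^4 + 6.8292*g^3 - 6.8448*g^2 - 9.9966*g - 7.9359)/(0.3969*g^6 - 1.5624*g^5 + 0.4666*g^4 + 4.3382*g^3 - 3.6671*g^2 - 3.009*g + 3.1329)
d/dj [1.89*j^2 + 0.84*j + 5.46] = 3.78*j + 0.84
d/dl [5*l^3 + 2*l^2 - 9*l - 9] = 15*l^2 + 4*l - 9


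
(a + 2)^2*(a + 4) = a^3 + 8*a^2 + 20*a + 16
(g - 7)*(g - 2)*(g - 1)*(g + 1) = g^4 - 9*g^3 + 13*g^2 + 9*g - 14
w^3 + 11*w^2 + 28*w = w*(w + 4)*(w + 7)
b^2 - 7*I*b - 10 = (b - 5*I)*(b - 2*I)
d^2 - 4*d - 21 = (d - 7)*(d + 3)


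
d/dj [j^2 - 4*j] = 2*j - 4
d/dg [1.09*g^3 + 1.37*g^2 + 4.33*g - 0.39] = 3.27*g^2 + 2.74*g + 4.33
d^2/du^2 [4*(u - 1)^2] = 8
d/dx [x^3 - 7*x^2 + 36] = x*(3*x - 14)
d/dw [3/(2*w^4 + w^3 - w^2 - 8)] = 3*w*(-8*w^2 - 3*w + 2)/(2*w^4 + w^3 - w^2 - 8)^2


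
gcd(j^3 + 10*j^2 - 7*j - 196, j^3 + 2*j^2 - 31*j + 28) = j^2 + 3*j - 28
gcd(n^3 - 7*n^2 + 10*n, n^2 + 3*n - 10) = n - 2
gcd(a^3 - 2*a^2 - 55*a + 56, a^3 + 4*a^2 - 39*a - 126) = a + 7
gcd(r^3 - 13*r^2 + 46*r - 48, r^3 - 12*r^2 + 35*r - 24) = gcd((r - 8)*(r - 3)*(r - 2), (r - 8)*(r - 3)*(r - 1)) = r^2 - 11*r + 24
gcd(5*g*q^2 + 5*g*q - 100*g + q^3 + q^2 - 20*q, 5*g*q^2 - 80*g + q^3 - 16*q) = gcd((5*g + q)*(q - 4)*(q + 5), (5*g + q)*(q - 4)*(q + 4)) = 5*g*q - 20*g + q^2 - 4*q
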